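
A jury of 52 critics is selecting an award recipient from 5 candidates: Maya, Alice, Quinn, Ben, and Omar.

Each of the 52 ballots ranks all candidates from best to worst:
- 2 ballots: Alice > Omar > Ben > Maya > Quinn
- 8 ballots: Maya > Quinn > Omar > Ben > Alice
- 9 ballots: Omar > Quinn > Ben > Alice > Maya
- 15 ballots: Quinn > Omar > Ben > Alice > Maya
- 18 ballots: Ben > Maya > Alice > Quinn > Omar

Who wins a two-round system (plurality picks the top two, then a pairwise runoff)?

Quinn

Round 1 first-place votes: Maya 8, Alice 2, Quinn 15, Ben 18, Omar 9. Ben and Quinn advance.
Runoff: Ben is ranked above Quinn on 20 ballots, Quinn above Ben on 32.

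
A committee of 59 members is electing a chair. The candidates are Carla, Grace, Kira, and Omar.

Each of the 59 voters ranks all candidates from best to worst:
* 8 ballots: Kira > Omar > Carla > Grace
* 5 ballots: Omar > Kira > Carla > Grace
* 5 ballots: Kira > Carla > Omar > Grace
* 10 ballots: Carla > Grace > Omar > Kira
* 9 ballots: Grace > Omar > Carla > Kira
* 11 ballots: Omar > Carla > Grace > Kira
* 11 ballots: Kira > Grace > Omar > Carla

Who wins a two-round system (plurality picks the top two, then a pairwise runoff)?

Round 1 first-place votes: Carla 10, Grace 9, Kira 24, Omar 16. Kira and Omar advance.
Runoff: Kira is ranked above Omar on 24 ballots, Omar above Kira on 35.

Omar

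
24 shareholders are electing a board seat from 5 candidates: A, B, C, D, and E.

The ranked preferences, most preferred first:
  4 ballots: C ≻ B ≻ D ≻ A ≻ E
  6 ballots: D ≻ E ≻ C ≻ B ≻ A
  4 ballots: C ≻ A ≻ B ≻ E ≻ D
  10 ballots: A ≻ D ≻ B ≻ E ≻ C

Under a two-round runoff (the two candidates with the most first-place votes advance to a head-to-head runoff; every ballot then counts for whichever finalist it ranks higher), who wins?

Round 1 first-place votes: A 10, B 0, C 8, D 6, E 0. A and C advance.
Runoff: A is ranked above C on 10 ballots, C above A on 14.

C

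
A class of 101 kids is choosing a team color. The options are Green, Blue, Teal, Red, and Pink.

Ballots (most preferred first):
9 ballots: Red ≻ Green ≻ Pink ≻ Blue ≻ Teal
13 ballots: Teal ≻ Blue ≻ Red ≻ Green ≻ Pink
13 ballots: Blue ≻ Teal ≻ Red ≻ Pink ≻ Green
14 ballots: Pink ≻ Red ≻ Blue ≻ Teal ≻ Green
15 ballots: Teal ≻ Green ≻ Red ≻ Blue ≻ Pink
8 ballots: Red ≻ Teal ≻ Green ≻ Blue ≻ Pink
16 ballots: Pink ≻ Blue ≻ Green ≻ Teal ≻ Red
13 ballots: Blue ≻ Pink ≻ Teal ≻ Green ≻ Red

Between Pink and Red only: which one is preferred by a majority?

Red

Pink is ranked above Red on 43 ballots; Red above Pink on 58.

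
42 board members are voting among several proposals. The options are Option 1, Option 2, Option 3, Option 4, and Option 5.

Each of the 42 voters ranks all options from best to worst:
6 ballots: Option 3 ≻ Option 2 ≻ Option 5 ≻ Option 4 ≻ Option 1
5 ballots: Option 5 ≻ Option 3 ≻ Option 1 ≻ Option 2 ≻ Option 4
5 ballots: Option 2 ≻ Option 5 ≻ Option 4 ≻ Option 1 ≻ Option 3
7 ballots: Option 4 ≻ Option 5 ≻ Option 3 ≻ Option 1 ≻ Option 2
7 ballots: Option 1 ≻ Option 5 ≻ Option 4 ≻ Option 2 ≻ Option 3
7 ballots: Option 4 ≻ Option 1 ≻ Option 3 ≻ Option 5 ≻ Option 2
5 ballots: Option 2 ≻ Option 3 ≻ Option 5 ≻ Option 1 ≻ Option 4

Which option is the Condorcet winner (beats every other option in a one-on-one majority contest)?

Option 5 vs Option 1: 28–14
Option 5 vs Option 2: 26–16
Option 5 vs Option 3: 24–18
Option 5 vs Option 4: 28–14
Option 5 beats every other option.

Option 5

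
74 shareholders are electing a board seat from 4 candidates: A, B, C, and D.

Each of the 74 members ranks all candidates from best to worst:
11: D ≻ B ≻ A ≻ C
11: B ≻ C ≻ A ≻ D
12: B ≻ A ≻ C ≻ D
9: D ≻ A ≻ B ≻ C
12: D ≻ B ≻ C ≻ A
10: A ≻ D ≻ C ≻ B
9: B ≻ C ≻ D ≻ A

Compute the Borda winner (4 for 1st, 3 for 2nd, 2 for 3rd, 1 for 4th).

A: 11×2 + 11×2 + 12×3 + 9×3 + 12×1 + 10×4 + 9×1 = 168
B: 11×3 + 11×4 + 12×4 + 9×2 + 12×3 + 10×1 + 9×4 = 225
C: 11×1 + 11×3 + 12×2 + 9×1 + 12×2 + 10×2 + 9×3 = 148
D: 11×4 + 11×1 + 12×1 + 9×4 + 12×4 + 10×3 + 9×2 = 199

B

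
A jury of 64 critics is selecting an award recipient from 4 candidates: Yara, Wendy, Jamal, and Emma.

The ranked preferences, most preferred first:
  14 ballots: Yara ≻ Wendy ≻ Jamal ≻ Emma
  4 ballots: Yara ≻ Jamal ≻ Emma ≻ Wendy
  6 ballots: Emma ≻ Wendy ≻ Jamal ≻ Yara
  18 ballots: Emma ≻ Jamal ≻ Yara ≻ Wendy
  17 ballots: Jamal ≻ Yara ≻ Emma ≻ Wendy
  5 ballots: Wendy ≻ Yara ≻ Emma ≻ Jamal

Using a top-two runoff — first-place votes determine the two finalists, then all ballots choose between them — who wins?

Yara

Round 1 first-place votes: Yara 18, Wendy 5, Jamal 17, Emma 24. Emma and Yara advance.
Runoff: Emma is ranked above Yara on 24 ballots, Yara above Emma on 40.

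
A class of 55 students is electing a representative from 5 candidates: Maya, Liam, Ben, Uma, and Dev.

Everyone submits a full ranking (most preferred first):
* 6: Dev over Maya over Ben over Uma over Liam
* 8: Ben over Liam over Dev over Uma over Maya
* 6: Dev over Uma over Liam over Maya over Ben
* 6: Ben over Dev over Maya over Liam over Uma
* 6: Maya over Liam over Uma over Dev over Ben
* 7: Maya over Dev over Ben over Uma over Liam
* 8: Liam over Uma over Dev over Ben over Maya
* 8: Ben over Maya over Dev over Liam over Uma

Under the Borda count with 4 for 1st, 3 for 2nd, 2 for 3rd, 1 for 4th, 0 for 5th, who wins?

Maya: 6×3 + 8×0 + 6×1 + 6×2 + 6×4 + 7×4 + 8×0 + 8×3 = 112
Liam: 6×0 + 8×3 + 6×2 + 6×1 + 6×3 + 7×0 + 8×4 + 8×1 = 100
Ben: 6×2 + 8×4 + 6×0 + 6×4 + 6×0 + 7×2 + 8×1 + 8×4 = 122
Uma: 6×1 + 8×1 + 6×3 + 6×0 + 6×2 + 7×1 + 8×3 + 8×0 = 75
Dev: 6×4 + 8×2 + 6×4 + 6×3 + 6×1 + 7×3 + 8×2 + 8×2 = 141

Dev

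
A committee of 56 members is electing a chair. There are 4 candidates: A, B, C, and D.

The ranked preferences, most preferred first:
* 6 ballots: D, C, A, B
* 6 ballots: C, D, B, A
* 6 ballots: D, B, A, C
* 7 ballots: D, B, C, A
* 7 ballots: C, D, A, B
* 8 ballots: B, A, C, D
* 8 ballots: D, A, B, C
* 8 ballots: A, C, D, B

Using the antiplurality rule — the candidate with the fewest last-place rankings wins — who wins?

Last-place votes: A 13, B 21, C 14, D 8.

D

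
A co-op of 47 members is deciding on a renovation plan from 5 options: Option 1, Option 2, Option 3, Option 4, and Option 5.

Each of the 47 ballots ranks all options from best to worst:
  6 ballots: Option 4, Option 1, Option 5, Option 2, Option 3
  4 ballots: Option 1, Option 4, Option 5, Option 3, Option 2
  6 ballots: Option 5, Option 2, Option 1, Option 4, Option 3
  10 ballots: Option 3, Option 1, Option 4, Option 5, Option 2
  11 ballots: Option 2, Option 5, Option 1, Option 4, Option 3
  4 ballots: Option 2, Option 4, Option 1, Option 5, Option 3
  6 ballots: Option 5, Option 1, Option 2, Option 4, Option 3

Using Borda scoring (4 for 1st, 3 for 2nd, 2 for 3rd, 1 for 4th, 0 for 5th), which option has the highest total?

Option 1

Option 1: 6×3 + 4×4 + 6×2 + 10×3 + 11×2 + 4×2 + 6×3 = 124
Option 2: 6×1 + 4×0 + 6×3 + 10×0 + 11×4 + 4×4 + 6×2 = 96
Option 3: 6×0 + 4×1 + 6×0 + 10×4 + 11×0 + 4×0 + 6×0 = 44
Option 4: 6×4 + 4×3 + 6×1 + 10×2 + 11×1 + 4×3 + 6×1 = 91
Option 5: 6×2 + 4×2 + 6×4 + 10×1 + 11×3 + 4×1 + 6×4 = 115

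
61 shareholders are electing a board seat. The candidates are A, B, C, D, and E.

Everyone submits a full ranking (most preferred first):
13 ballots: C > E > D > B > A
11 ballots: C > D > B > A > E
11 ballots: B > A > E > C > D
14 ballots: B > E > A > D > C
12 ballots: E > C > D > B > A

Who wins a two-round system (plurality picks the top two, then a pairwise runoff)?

C

Round 1 first-place votes: A 0, B 25, C 24, D 0, E 12. B and C advance.
Runoff: B is ranked above C on 25 ballots, C above B on 36.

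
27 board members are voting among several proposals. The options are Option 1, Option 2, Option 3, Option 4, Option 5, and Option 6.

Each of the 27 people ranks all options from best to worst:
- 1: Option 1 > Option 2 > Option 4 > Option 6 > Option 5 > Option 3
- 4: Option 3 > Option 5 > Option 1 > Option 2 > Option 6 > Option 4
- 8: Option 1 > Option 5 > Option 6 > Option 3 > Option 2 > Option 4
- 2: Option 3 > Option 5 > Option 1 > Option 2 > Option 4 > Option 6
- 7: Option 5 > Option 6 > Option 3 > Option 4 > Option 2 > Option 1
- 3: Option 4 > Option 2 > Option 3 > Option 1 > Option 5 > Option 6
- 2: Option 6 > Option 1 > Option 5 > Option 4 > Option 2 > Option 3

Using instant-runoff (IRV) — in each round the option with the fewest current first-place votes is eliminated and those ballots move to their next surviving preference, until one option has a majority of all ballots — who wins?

Round 1: Option 1 9, Option 2 0, Option 3 6, Option 4 3, Option 5 7, Option 6 2. Option 2 eliminated.
Round 2: Option 1 9, Option 3 6, Option 4 3, Option 5 7, Option 6 2. Option 6 eliminated.
Round 3: Option 1 11, Option 3 6, Option 4 3, Option 5 7. Option 4 eliminated.
Round 4: Option 1 11, Option 3 9, Option 5 7. Option 5 eliminated.
Round 5: Option 1 11, Option 3 16. Option 3 has a majority (≥14).

Option 3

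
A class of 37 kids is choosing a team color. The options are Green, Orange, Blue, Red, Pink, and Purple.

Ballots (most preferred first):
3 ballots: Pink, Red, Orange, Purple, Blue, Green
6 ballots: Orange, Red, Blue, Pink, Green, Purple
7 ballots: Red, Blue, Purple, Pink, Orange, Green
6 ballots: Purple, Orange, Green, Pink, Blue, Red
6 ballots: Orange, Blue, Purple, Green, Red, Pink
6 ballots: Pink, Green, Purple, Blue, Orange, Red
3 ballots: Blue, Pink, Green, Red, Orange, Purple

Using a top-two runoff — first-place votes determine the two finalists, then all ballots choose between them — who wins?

Round 1 first-place votes: Green 0, Orange 12, Blue 3, Red 7, Pink 9, Purple 6. Orange and Pink advance.
Runoff: Orange is ranked above Pink on 18 ballots, Pink above Orange on 19.

Pink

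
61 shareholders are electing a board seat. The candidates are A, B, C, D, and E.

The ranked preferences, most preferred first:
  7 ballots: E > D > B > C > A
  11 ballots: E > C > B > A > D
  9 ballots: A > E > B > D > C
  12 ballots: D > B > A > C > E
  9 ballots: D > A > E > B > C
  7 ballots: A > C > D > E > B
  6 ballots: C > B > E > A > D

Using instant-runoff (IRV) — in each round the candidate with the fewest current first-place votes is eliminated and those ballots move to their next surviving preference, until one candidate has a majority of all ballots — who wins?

Round 1: A 16, B 0, C 6, D 21, E 18. B eliminated.
Round 2: A 16, C 6, D 21, E 18. C eliminated.
Round 3: A 16, D 21, E 24. A eliminated.
Round 4: D 28, E 33. E has a majority (≥31).

E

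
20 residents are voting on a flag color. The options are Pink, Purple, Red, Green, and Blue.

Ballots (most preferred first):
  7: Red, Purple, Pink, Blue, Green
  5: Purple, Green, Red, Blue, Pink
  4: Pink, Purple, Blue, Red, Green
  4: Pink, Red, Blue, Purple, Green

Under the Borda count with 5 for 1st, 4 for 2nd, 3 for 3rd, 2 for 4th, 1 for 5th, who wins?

Purple

Pink: 7×3 + 5×1 + 4×5 + 4×5 = 66
Purple: 7×4 + 5×5 + 4×4 + 4×2 = 77
Red: 7×5 + 5×3 + 4×2 + 4×4 = 74
Green: 7×1 + 5×4 + 4×1 + 4×1 = 35
Blue: 7×2 + 5×2 + 4×3 + 4×3 = 48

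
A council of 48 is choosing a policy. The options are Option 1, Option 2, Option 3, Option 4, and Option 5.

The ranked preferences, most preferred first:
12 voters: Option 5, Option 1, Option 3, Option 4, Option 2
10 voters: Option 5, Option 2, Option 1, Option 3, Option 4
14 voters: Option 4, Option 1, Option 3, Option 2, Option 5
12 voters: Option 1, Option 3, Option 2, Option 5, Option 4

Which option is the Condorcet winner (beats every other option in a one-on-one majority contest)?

Option 1 vs Option 2: 38–10
Option 1 vs Option 3: 48–0
Option 1 vs Option 4: 34–14
Option 1 vs Option 5: 26–22
Option 1 beats every other option.

Option 1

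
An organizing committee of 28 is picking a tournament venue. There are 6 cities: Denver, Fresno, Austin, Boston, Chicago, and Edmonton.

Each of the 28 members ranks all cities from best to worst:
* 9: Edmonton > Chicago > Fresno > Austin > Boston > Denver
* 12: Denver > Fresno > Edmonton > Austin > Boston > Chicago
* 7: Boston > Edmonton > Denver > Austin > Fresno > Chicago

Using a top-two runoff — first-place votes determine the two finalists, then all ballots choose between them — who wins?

Edmonton

Round 1 first-place votes: Denver 12, Fresno 0, Austin 0, Boston 7, Chicago 0, Edmonton 9. Denver and Edmonton advance.
Runoff: Denver is ranked above Edmonton on 12 ballots, Edmonton above Denver on 16.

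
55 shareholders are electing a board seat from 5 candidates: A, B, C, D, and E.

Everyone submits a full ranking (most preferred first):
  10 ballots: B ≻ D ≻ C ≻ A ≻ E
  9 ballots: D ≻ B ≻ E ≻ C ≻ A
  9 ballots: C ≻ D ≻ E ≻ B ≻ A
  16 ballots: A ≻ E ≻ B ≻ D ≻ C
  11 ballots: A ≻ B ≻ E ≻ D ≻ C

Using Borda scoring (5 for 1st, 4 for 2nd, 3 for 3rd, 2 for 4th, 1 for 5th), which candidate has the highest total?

B

A: 10×2 + 9×1 + 9×1 + 16×5 + 11×5 = 173
B: 10×5 + 9×4 + 9×2 + 16×3 + 11×4 = 196
C: 10×3 + 9×2 + 9×5 + 16×1 + 11×1 = 120
D: 10×4 + 9×5 + 9×4 + 16×2 + 11×2 = 175
E: 10×1 + 9×3 + 9×3 + 16×4 + 11×3 = 161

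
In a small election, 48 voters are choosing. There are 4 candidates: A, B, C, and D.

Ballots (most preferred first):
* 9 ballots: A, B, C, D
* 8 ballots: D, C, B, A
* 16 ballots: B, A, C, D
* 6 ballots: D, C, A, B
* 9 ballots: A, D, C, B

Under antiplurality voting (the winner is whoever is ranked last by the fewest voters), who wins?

C

Last-place votes: A 8, B 15, C 0, D 25.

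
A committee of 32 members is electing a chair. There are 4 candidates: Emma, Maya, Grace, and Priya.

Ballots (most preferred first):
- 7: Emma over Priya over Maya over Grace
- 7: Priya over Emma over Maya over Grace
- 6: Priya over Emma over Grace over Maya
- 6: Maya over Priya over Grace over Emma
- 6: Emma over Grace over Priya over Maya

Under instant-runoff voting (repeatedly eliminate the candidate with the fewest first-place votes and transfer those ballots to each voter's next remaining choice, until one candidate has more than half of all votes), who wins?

Priya

Round 1: Emma 13, Maya 6, Grace 0, Priya 13. Grace eliminated.
Round 2: Emma 13, Maya 6, Priya 13. Maya eliminated.
Round 3: Emma 13, Priya 19. Priya has a majority (≥17).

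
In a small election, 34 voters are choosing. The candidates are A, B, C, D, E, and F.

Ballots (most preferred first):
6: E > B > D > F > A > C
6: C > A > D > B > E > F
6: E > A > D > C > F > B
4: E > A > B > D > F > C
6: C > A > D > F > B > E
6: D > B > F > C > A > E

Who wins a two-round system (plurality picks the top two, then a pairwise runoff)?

C

Round 1 first-place votes: A 0, B 0, C 12, D 6, E 16, F 0. E and C advance.
Runoff: E is ranked above C on 16 ballots, C above E on 18.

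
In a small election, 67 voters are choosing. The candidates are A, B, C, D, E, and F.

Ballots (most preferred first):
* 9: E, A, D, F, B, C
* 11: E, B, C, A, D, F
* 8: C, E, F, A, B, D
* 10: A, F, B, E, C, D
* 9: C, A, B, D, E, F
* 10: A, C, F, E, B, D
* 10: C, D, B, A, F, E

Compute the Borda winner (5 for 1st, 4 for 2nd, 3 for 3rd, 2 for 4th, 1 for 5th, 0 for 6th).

A

A: 9×4 + 11×2 + 8×2 + 10×5 + 9×4 + 10×5 + 10×2 = 230
B: 9×1 + 11×4 + 8×1 + 10×3 + 9×3 + 10×1 + 10×3 = 158
C: 9×0 + 11×3 + 8×5 + 10×1 + 9×5 + 10×4 + 10×5 = 218
D: 9×3 + 11×1 + 8×0 + 10×0 + 9×2 + 10×0 + 10×4 = 96
E: 9×5 + 11×5 + 8×4 + 10×2 + 9×1 + 10×2 + 10×0 = 181
F: 9×2 + 11×0 + 8×3 + 10×4 + 9×0 + 10×3 + 10×1 = 122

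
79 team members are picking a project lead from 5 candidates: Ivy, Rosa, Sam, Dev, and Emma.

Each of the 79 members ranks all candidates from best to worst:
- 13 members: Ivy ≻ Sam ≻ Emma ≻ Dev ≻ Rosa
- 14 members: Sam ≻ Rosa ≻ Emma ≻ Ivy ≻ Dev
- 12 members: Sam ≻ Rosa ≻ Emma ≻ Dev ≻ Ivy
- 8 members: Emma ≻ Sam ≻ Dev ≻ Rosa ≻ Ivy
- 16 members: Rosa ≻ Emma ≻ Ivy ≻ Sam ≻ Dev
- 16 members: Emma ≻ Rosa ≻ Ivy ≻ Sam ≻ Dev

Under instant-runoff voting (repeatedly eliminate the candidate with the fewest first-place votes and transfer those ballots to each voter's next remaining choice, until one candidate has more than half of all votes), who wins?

Round 1: Ivy 13, Rosa 16, Sam 26, Dev 0, Emma 24. Dev eliminated.
Round 2: Ivy 13, Rosa 16, Sam 26, Emma 24. Ivy eliminated.
Round 3: Rosa 16, Sam 39, Emma 24. Rosa eliminated.
Round 4: Sam 39, Emma 40. Emma has a majority (≥40).

Emma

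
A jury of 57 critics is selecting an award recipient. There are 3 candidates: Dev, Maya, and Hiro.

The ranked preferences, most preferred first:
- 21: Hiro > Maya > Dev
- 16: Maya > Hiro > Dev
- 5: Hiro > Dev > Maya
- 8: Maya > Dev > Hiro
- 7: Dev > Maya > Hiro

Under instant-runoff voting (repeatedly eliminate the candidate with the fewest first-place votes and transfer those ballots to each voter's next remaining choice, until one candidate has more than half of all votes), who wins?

Maya

Round 1: Dev 7, Maya 24, Hiro 26. Dev eliminated.
Round 2: Maya 31, Hiro 26. Maya has a majority (≥29).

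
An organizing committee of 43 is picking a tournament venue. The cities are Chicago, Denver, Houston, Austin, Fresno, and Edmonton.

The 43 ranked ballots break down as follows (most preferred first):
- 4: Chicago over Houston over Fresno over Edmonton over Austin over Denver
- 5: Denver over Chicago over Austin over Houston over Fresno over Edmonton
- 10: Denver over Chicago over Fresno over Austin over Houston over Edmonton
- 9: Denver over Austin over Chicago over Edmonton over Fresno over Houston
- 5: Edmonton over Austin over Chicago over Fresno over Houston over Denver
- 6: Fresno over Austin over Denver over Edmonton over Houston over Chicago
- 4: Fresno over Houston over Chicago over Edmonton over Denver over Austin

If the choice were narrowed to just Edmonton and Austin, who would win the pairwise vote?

Austin

Edmonton is ranked above Austin on 13 ballots; Austin above Edmonton on 30.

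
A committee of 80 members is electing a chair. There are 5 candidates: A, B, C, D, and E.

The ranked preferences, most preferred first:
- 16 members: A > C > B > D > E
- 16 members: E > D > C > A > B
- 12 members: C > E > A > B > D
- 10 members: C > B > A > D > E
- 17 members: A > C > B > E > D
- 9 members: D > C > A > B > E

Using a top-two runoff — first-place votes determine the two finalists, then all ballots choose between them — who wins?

C

Round 1 first-place votes: A 33, B 0, C 22, D 9, E 16. A and C advance.
Runoff: A is ranked above C on 33 ballots, C above A on 47.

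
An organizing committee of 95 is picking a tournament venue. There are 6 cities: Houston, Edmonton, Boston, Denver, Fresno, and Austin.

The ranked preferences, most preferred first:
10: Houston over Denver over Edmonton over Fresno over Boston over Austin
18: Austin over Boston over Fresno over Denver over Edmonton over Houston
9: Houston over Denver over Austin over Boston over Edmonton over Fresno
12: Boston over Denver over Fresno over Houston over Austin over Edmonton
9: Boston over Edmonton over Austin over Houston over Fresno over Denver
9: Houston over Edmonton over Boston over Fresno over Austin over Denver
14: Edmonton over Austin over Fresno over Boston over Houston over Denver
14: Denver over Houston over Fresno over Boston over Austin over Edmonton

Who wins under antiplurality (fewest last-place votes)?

Last-place votes: Houston 18, Edmonton 26, Boston 0, Denver 32, Fresno 9, Austin 10.

Boston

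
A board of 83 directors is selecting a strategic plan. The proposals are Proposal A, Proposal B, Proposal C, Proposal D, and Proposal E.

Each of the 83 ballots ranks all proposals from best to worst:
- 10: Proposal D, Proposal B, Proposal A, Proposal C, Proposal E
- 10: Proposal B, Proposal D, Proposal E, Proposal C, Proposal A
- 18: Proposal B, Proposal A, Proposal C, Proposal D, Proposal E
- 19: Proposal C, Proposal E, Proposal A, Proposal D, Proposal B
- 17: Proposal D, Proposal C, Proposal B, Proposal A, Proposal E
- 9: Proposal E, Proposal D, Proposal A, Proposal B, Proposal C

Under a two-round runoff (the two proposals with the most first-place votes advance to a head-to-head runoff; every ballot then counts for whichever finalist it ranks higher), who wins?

Round 1 first-place votes: Proposal A 0, Proposal B 28, Proposal C 19, Proposal D 27, Proposal E 9. Proposal B and Proposal D advance.
Runoff: Proposal B is ranked above Proposal D on 28 ballots, Proposal D above Proposal B on 55.

Proposal D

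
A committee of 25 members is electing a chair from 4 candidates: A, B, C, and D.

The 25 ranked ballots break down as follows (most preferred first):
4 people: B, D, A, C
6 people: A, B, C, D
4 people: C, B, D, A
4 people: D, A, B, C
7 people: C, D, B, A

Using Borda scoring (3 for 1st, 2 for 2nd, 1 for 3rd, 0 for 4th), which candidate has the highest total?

B

A: 4×1 + 6×3 + 4×0 + 4×2 + 7×0 = 30
B: 4×3 + 6×2 + 4×2 + 4×1 + 7×1 = 43
C: 4×0 + 6×1 + 4×3 + 4×0 + 7×3 = 39
D: 4×2 + 6×0 + 4×1 + 4×3 + 7×2 = 38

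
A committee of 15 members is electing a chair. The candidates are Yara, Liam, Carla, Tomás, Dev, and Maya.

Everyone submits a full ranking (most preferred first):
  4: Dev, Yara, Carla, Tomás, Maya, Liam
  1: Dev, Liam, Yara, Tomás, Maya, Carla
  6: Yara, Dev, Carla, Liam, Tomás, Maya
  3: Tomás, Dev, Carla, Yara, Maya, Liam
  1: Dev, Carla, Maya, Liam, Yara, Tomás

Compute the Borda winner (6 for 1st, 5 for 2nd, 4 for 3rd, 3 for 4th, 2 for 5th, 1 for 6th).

Yara: 4×5 + 1×4 + 6×6 + 3×3 + 1×2 = 71
Liam: 4×1 + 1×5 + 6×3 + 3×1 + 1×3 = 33
Carla: 4×4 + 1×1 + 6×4 + 3×4 + 1×5 = 58
Tomás: 4×3 + 1×3 + 6×2 + 3×6 + 1×1 = 46
Dev: 4×6 + 1×6 + 6×5 + 3×5 + 1×6 = 81
Maya: 4×2 + 1×2 + 6×1 + 3×2 + 1×4 = 26

Dev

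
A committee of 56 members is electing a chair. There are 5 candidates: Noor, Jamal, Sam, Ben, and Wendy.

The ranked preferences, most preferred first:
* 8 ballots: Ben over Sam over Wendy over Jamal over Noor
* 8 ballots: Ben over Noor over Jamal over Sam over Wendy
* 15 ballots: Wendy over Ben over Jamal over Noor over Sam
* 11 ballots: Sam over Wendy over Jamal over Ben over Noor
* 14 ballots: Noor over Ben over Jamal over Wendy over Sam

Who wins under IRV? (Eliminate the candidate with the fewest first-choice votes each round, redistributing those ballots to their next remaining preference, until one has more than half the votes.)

Round 1: Noor 14, Jamal 0, Sam 11, Ben 16, Wendy 15. Jamal eliminated.
Round 2: Noor 14, Sam 11, Ben 16, Wendy 15. Sam eliminated.
Round 3: Noor 14, Ben 16, Wendy 26. Noor eliminated.
Round 4: Ben 30, Wendy 26. Ben has a majority (≥29).

Ben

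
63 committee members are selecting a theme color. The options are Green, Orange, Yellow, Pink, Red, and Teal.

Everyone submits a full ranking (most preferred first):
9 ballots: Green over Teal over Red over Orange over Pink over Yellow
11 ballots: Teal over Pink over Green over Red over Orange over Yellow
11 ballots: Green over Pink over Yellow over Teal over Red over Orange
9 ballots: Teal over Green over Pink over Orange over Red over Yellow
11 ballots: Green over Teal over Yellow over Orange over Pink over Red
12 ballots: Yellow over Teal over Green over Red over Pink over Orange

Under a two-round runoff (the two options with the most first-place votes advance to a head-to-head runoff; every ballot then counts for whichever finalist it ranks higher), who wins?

Round 1 first-place votes: Green 31, Orange 0, Yellow 12, Pink 0, Red 0, Teal 20. Green and Teal advance.
Runoff: Green is ranked above Teal on 31 ballots, Teal above Green on 32.

Teal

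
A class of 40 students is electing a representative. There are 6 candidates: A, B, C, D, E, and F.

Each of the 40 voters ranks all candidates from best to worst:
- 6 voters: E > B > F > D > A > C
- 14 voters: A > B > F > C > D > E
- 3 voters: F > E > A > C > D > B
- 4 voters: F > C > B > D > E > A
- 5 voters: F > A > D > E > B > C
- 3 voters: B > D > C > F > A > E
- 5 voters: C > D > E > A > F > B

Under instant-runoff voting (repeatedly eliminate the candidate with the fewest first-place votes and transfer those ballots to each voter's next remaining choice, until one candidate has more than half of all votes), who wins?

Round 1: A 14, B 3, C 5, D 0, E 6, F 12. D eliminated.
Round 2: A 14, B 3, C 5, E 6, F 12. B eliminated.
Round 3: A 14, C 8, E 6, F 12. E eliminated.
Round 4: A 14, C 8, F 18. C eliminated.
Round 5: A 19, F 21. F has a majority (≥21).

F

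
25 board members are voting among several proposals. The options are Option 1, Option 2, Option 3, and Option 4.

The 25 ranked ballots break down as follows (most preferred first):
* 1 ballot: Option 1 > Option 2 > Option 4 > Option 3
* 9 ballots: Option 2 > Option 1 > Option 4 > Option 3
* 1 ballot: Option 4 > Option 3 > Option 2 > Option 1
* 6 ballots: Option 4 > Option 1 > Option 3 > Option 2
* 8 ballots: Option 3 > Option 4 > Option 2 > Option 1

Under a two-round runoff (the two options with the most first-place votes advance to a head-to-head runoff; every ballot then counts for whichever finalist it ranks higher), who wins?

Round 1 first-place votes: Option 1 1, Option 2 9, Option 3 8, Option 4 7. Option 2 and Option 3 advance.
Runoff: Option 2 is ranked above Option 3 on 10 ballots, Option 3 above Option 2 on 15.

Option 3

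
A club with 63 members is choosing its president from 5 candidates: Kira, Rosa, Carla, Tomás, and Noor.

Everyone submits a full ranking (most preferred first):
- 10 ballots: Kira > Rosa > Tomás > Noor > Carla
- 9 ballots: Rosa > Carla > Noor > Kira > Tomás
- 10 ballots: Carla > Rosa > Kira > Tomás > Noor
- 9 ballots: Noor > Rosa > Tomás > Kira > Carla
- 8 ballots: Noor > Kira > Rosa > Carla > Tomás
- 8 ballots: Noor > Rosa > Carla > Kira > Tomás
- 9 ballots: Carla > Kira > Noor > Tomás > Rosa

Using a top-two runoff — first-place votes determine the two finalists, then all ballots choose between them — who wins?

Noor

Round 1 first-place votes: Kira 10, Rosa 9, Carla 19, Tomás 0, Noor 25. Noor and Carla advance.
Runoff: Noor is ranked above Carla on 35 ballots, Carla above Noor on 28.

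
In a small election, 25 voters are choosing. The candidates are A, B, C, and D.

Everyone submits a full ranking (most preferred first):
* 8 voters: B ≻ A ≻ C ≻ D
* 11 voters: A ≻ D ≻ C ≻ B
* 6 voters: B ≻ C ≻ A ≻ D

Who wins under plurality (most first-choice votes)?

First-place votes: A 11, B 14, C 0, D 0.

B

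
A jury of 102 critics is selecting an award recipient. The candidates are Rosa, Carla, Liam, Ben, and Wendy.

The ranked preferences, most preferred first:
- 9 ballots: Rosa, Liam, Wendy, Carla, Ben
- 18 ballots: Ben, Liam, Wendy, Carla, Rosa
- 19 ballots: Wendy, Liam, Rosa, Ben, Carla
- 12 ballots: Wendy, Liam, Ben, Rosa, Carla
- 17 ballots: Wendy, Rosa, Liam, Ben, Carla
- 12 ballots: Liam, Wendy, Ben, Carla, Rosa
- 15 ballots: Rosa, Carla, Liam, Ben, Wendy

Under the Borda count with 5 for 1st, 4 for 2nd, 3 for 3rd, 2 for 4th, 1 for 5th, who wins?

Rosa: 9×5 + 18×1 + 19×3 + 12×2 + 17×4 + 12×1 + 15×5 = 299
Carla: 9×2 + 18×2 + 19×1 + 12×1 + 17×1 + 12×2 + 15×4 = 186
Liam: 9×4 + 18×4 + 19×4 + 12×4 + 17×3 + 12×5 + 15×3 = 388
Ben: 9×1 + 18×5 + 19×2 + 12×3 + 17×2 + 12×3 + 15×2 = 273
Wendy: 9×3 + 18×3 + 19×5 + 12×5 + 17×5 + 12×4 + 15×1 = 384

Liam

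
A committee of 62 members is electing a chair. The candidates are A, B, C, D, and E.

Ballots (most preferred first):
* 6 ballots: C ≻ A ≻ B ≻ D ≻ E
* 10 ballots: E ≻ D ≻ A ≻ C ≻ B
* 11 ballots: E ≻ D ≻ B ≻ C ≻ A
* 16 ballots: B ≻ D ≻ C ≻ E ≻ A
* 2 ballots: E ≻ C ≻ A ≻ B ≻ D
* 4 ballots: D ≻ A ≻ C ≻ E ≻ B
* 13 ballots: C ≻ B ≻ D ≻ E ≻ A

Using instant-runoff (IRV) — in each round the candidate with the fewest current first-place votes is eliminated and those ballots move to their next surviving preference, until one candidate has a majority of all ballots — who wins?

Round 1: A 0, B 16, C 19, D 4, E 23. A eliminated.
Round 2: B 16, C 19, D 4, E 23. D eliminated.
Round 3: B 16, C 23, E 23. B eliminated.
Round 4: C 39, E 23. C has a majority (≥32).

C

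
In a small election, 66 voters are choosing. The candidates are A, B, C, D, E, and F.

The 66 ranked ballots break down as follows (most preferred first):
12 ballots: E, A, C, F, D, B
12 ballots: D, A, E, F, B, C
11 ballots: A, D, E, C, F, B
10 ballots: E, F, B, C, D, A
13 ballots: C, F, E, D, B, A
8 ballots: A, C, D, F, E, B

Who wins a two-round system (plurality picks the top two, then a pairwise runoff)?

E

Round 1 first-place votes: A 19, B 0, C 13, D 12, E 22, F 0. E and A advance.
Runoff: E is ranked above A on 35 ballots, A above E on 31.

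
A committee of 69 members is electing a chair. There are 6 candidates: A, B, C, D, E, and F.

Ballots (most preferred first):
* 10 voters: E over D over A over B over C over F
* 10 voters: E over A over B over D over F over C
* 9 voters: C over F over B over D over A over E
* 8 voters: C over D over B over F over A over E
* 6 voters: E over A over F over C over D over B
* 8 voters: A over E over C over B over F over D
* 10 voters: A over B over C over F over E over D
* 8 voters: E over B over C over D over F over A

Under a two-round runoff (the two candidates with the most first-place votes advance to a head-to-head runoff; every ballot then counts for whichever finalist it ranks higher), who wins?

Round 1 first-place votes: A 18, B 0, C 17, D 0, E 34, F 0. E and A advance.
Runoff: E is ranked above A on 34 ballots, A above E on 35.

A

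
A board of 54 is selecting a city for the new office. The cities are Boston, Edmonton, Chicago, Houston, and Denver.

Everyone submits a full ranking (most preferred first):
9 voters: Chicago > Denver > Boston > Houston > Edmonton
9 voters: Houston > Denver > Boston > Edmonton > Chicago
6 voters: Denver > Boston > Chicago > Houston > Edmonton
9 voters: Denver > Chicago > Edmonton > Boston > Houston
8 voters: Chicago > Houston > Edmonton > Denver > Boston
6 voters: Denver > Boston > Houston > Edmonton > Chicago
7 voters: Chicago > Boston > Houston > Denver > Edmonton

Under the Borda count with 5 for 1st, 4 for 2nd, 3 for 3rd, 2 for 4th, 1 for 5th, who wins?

Denver

Boston: 9×3 + 9×3 + 6×4 + 9×2 + 8×1 + 6×4 + 7×4 = 156
Edmonton: 9×1 + 9×2 + 6×1 + 9×3 + 8×3 + 6×2 + 7×1 = 103
Chicago: 9×5 + 9×1 + 6×3 + 9×4 + 8×5 + 6×1 + 7×5 = 189
Houston: 9×2 + 9×5 + 6×2 + 9×1 + 8×4 + 6×3 + 7×3 = 155
Denver: 9×4 + 9×4 + 6×5 + 9×5 + 8×2 + 6×5 + 7×2 = 207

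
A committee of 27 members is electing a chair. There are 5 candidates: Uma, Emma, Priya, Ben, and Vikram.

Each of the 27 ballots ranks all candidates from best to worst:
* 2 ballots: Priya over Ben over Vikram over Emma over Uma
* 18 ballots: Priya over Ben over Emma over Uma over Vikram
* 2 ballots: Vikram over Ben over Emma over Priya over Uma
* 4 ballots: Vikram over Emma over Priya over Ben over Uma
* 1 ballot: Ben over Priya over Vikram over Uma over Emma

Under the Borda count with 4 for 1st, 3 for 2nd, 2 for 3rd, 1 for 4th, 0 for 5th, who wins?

Priya

Uma: 2×0 + 18×1 + 2×0 + 4×0 + 1×1 = 19
Emma: 2×1 + 18×2 + 2×2 + 4×3 + 1×0 = 54
Priya: 2×4 + 18×4 + 2×1 + 4×2 + 1×3 = 93
Ben: 2×3 + 18×3 + 2×3 + 4×1 + 1×4 = 74
Vikram: 2×2 + 18×0 + 2×4 + 4×4 + 1×2 = 30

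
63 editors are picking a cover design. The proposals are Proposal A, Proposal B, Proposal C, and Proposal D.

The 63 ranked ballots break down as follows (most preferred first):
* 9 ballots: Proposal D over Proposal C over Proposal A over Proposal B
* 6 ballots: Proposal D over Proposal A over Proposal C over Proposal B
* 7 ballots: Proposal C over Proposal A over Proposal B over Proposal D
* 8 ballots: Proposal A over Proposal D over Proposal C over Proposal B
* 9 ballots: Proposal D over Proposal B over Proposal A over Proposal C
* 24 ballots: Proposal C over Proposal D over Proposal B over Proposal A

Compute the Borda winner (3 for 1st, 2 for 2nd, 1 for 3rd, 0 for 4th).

Proposal D

Proposal A: 9×1 + 6×2 + 7×2 + 8×3 + 9×1 + 24×0 = 68
Proposal B: 9×0 + 6×0 + 7×1 + 8×0 + 9×2 + 24×1 = 49
Proposal C: 9×2 + 6×1 + 7×3 + 8×1 + 9×0 + 24×3 = 125
Proposal D: 9×3 + 6×3 + 7×0 + 8×2 + 9×3 + 24×2 = 136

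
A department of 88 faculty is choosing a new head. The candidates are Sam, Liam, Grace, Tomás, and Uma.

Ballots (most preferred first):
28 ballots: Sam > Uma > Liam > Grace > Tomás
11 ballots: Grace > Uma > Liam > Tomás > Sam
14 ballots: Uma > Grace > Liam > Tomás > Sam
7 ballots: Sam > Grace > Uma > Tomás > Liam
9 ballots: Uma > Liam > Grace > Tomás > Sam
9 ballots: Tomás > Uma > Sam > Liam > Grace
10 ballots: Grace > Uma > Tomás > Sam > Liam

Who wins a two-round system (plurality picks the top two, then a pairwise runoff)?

Round 1 first-place votes: Sam 35, Liam 0, Grace 21, Tomás 9, Uma 23. Sam and Uma advance.
Runoff: Sam is ranked above Uma on 35 ballots, Uma above Sam on 53.

Uma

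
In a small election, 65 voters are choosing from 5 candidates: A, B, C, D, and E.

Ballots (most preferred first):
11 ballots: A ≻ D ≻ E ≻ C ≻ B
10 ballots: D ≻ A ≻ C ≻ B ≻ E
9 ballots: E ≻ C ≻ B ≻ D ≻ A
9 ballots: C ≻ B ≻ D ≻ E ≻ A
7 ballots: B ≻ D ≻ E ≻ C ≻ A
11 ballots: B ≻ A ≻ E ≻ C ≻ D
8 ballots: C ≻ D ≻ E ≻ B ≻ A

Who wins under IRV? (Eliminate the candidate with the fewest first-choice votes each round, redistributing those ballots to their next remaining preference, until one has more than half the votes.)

C

Round 1: A 11, B 18, C 17, D 10, E 9. E eliminated.
Round 2: A 11, B 18, C 26, D 10. D eliminated.
Round 3: A 21, B 18, C 26. B eliminated.
Round 4: A 32, C 33. C has a majority (≥33).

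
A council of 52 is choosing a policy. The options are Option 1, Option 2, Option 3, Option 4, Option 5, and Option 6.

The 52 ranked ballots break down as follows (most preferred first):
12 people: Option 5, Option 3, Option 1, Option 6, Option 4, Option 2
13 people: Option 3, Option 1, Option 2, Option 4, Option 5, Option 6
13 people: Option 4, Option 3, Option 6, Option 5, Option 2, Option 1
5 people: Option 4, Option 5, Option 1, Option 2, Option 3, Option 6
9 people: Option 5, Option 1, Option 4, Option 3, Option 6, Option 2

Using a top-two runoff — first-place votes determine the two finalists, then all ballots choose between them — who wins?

Round 1 first-place votes: Option 1 0, Option 2 0, Option 3 13, Option 4 18, Option 5 21, Option 6 0. Option 5 and Option 4 advance.
Runoff: Option 5 is ranked above Option 4 on 21 ballots, Option 4 above Option 5 on 31.

Option 4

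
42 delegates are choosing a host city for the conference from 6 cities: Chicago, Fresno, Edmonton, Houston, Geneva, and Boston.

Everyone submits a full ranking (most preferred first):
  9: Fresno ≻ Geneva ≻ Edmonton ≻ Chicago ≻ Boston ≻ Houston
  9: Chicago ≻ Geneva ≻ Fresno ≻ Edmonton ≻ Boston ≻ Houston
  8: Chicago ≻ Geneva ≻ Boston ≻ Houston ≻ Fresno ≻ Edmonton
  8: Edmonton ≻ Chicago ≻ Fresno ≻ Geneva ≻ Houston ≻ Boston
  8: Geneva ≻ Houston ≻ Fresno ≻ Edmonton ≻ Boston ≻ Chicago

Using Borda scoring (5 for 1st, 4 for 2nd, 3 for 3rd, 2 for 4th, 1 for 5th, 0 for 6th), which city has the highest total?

Geneva

Chicago: 9×2 + 9×5 + 8×5 + 8×4 + 8×0 = 135
Fresno: 9×5 + 9×3 + 8×1 + 8×3 + 8×3 = 128
Edmonton: 9×3 + 9×2 + 8×0 + 8×5 + 8×2 = 101
Houston: 9×0 + 9×0 + 8×2 + 8×1 + 8×4 = 56
Geneva: 9×4 + 9×4 + 8×4 + 8×2 + 8×5 = 160
Boston: 9×1 + 9×1 + 8×3 + 8×0 + 8×1 = 50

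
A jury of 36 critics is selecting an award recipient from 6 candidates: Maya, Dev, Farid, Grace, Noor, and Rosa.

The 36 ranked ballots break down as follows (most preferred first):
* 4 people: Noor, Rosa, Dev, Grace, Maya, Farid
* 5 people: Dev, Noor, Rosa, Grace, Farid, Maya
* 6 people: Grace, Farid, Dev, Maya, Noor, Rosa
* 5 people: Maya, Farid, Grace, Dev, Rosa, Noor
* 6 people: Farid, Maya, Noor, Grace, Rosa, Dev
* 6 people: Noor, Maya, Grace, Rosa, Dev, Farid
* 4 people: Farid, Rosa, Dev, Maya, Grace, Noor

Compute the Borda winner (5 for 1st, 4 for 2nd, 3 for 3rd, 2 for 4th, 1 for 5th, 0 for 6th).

Farid

Maya: 4×1 + 5×0 + 6×2 + 5×5 + 6×4 + 6×4 + 4×2 = 97
Dev: 4×3 + 5×5 + 6×3 + 5×2 + 6×0 + 6×1 + 4×3 = 83
Farid: 4×0 + 5×1 + 6×4 + 5×4 + 6×5 + 6×0 + 4×5 = 99
Grace: 4×2 + 5×2 + 6×5 + 5×3 + 6×2 + 6×3 + 4×1 = 97
Noor: 4×5 + 5×4 + 6×1 + 5×0 + 6×3 + 6×5 + 4×0 = 94
Rosa: 4×4 + 5×3 + 6×0 + 5×1 + 6×1 + 6×2 + 4×4 = 70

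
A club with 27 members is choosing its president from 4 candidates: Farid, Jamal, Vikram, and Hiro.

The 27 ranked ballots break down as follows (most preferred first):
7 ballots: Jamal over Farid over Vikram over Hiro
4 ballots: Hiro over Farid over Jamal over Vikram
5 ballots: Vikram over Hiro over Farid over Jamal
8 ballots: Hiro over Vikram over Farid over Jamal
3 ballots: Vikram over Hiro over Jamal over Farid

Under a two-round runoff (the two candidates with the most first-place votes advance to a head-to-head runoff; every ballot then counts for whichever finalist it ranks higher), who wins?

Vikram

Round 1 first-place votes: Farid 0, Jamal 7, Vikram 8, Hiro 12. Hiro and Vikram advance.
Runoff: Hiro is ranked above Vikram on 12 ballots, Vikram above Hiro on 15.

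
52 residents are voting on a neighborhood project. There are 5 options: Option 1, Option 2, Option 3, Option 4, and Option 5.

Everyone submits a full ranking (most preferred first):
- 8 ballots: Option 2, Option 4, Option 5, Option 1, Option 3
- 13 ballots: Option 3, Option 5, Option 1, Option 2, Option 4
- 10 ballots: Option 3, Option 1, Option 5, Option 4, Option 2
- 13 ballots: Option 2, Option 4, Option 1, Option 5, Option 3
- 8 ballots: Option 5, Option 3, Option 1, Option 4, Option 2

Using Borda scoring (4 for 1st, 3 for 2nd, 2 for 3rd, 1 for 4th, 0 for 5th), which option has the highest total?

Option 5

Option 1: 8×1 + 13×2 + 10×3 + 13×2 + 8×2 = 106
Option 2: 8×4 + 13×1 + 10×0 + 13×4 + 8×0 = 97
Option 3: 8×0 + 13×4 + 10×4 + 13×0 + 8×3 = 116
Option 4: 8×3 + 13×0 + 10×1 + 13×3 + 8×1 = 81
Option 5: 8×2 + 13×3 + 10×2 + 13×1 + 8×4 = 120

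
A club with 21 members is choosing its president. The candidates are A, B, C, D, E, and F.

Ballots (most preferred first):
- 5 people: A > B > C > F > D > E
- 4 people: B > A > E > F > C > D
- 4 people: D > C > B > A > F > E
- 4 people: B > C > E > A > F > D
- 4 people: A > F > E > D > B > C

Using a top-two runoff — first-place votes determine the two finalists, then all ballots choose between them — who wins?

B

Round 1 first-place votes: A 9, B 8, C 0, D 4, E 0, F 0. A and B advance.
Runoff: A is ranked above B on 9 ballots, B above A on 12.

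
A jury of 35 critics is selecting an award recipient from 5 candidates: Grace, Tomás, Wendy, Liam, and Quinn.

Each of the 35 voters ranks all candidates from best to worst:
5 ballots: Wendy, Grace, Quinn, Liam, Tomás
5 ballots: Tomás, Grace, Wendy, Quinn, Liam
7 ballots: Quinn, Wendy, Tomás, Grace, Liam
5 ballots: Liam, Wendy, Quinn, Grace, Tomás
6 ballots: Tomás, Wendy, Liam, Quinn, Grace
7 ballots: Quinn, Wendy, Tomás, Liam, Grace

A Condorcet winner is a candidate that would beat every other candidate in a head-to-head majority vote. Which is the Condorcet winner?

Wendy

Wendy vs Grace: 30–5
Wendy vs Tomás: 24–11
Wendy vs Liam: 30–5
Wendy vs Quinn: 21–14
Wendy beats every other candidate.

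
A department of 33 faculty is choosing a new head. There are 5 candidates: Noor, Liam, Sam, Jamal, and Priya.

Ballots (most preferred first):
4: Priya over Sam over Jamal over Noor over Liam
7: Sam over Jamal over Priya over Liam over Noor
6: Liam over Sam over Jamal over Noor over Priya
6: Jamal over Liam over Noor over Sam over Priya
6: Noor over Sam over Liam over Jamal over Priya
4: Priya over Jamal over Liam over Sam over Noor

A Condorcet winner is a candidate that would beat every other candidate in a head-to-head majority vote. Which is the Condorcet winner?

Sam

Sam vs Noor: 21–12
Sam vs Liam: 17–16
Sam vs Jamal: 23–10
Sam vs Priya: 25–8
Sam beats every other candidate.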